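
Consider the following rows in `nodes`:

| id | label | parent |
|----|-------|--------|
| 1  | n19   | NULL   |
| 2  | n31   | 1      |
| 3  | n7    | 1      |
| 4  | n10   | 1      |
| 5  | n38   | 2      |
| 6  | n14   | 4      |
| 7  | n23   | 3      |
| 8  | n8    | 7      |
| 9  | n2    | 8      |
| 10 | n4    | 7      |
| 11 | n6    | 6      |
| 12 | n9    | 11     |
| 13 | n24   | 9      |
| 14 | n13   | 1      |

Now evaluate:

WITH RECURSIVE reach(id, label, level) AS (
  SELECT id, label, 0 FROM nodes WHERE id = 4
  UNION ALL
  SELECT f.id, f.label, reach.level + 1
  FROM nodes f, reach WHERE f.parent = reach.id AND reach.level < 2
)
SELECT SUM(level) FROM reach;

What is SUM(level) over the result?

3

Base: id=4 (n10) at level 0.
Iteration 1: rows with parent in {4} -> n14 (id 6, level 1).
Iteration 2: rows with parent in {6} -> n6 (id 11, level 2).
Iteration 3: level < 2 fails for all current rows; recursion stops.
SUM(level) = 0 + 1 + 2 = 3.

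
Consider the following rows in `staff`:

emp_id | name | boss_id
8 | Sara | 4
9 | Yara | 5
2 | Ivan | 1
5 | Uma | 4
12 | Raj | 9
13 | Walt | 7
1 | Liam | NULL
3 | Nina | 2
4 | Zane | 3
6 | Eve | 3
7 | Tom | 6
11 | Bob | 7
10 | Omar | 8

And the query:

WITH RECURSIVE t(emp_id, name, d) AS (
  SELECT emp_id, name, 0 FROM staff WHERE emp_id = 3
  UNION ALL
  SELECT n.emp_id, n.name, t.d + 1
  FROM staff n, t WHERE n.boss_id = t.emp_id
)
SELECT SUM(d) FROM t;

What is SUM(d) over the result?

Base: emp_id=3 (Nina) at d 0.
Iteration 1: rows with boss_id in {3} -> Zane (id 4, d 1), Eve (id 6, d 1).
Iteration 2: rows with boss_id in {4,6} -> Uma (id 5, d 2), Tom (id 7, d 2), Sara (id 8, d 2).
Iteration 3: rows with boss_id in {5,7,8} -> Yara (id 9, d 3), Omar (id 10, d 3), Bob (id 11, d 3), Walt (id 13, d 3).
Iteration 4: rows with boss_id in {9,10,11,13} -> Raj (id 12, d 4).
Iteration 5: no rows with boss_id in {12}; recursion stops.
SUM(d) = 0 + 1 + 1 + 2 + 2 + 2 + 3 + 3 + 3 + 3 + 4 = 24.

24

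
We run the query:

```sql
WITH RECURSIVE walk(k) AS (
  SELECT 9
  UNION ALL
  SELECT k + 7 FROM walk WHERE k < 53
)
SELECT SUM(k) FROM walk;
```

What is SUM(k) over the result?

268

Base: k=9.
Iteration 1: 9 < 53 holds -> k = 9 + 7 = 16.
Iteration 2: 16 < 53 holds -> k = 16 + 7 = 23.
Iteration 3: 23 < 53 holds -> k = 23 + 7 = 30.
Iteration 4: 30 < 53 holds -> k = 30 + 7 = 37.
Iteration 5: 37 < 53 holds -> k = 37 + 7 = 44.
Iteration 6: 44 < 53 holds -> k = 44 + 7 = 51.
Iteration 7: 51 < 53 holds -> k = 51 + 7 = 58.
Iteration 8: 58 < 53 fails; recursion stops.
SUM(k) = 9 + 16 + 23 + 30 + 37 + 44 + 51 + 58 = 268.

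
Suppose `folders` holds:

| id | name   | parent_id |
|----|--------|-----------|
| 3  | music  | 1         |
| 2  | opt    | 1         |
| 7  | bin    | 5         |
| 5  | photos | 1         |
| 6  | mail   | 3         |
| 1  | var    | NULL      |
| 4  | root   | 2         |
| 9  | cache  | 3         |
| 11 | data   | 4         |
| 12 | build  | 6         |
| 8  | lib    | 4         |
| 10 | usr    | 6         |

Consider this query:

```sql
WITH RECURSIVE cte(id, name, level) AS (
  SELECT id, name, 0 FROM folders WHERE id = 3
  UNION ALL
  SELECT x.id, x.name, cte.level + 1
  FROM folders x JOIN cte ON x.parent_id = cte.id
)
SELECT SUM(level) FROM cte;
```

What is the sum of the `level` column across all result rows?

Base: id=3 (music) at level 0.
Iteration 1: rows with parent_id in {3} -> mail (id 6, level 1), cache (id 9, level 1).
Iteration 2: rows with parent_id in {6,9} -> usr (id 10, level 2), build (id 12, level 2).
Iteration 3: no rows with parent_id in {10,12}; recursion stops.
SUM(level) = 0 + 1 + 1 + 2 + 2 = 6.

6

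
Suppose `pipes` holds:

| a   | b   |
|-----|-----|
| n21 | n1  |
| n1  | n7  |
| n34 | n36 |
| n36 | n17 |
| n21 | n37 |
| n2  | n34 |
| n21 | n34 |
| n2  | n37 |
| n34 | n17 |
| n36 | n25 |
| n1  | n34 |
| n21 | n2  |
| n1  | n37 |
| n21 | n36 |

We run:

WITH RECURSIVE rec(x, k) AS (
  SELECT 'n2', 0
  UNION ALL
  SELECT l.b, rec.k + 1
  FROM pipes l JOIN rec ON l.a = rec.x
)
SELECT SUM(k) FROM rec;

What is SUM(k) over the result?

12

Base: (n2, k=0).
Iteration 1: edges from {n2} -> (n34, k=1), (n37, k=1).
Iteration 2: edges from {n34,n37} -> (n17, k=2), (n36, k=2).
Iteration 3: edges from {n17,n36} -> (n17, k=3), (n25, k=3).
Iteration 4: no outgoing edges from {n17,n25}; recursion stops.
SUM(k) = 0 + 1 + 1 + 2 + 2 + 3 + 3 = 12.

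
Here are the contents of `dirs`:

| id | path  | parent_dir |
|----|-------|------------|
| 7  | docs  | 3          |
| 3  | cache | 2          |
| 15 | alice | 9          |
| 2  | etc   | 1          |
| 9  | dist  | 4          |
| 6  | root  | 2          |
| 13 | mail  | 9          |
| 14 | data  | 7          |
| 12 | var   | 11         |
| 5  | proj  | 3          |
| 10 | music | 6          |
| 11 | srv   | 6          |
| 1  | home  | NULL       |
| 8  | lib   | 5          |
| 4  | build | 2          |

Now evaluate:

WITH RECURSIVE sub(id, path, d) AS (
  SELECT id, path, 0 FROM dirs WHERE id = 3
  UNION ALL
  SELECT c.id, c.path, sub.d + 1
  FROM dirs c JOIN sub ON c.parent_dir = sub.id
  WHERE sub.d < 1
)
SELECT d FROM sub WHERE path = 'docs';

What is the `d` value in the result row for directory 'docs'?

1

Base: id=3 (cache) at d 0.
Iteration 1: rows with parent_dir in {3} -> proj (id 5, d 1), docs (id 7, d 1).
Iteration 2: d < 1 fails for all current rows; recursion stops.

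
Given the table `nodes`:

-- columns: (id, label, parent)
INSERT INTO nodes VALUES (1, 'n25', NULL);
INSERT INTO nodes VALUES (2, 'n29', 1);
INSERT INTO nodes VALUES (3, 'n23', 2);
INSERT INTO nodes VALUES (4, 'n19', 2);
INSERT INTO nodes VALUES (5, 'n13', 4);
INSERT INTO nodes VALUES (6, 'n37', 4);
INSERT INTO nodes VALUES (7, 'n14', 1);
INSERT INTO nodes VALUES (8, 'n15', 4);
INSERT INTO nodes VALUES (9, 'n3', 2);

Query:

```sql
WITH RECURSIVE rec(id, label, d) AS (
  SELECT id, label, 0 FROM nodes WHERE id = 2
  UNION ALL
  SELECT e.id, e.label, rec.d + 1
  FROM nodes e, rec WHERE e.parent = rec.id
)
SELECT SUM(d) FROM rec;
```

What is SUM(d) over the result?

Base: id=2 (n29) at d 0.
Iteration 1: rows with parent in {2} -> n23 (id 3, d 1), n19 (id 4, d 1), n3 (id 9, d 1).
Iteration 2: rows with parent in {3,4,9} -> n13 (id 5, d 2), n37 (id 6, d 2), n15 (id 8, d 2).
Iteration 3: no rows with parent in {5,6,8}; recursion stops.
SUM(d) = 0 + 1 + 1 + 1 + 2 + 2 + 2 = 9.

9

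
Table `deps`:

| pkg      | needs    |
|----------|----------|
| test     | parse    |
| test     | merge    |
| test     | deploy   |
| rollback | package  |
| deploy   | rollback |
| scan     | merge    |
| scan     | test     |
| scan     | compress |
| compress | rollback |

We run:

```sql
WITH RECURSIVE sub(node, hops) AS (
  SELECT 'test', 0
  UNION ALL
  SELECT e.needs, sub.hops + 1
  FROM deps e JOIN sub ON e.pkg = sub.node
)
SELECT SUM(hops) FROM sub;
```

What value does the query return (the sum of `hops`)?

Base: (test, hops=0).
Iteration 1: edges from {test} -> (deploy, hops=1), (merge, hops=1), (parse, hops=1).
Iteration 2: edges from {deploy,merge,parse} -> (rollback, hops=2).
Iteration 3: edges from {rollback} -> (package, hops=3).
Iteration 4: no outgoing edges from {package}; recursion stops.
SUM(hops) = 0 + 1 + 1 + 1 + 2 + 3 = 8.

8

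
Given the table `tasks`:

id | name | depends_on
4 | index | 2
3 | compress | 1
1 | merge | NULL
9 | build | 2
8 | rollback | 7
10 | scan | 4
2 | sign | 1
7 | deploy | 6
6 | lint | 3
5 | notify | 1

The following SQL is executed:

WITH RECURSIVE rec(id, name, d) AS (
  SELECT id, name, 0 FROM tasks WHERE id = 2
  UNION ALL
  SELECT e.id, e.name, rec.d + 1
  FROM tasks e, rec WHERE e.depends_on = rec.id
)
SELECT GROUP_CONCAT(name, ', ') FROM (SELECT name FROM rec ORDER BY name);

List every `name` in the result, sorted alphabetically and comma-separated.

Base: id=2 (sign) at d 0.
Iteration 1: rows with depends_on in {2} -> index (id 4, d 1), build (id 9, d 1).
Iteration 2: rows with depends_on in {4,9} -> scan (id 10, d 2).
Iteration 3: no rows with depends_on in {10}; recursion stops.

build, index, scan, sign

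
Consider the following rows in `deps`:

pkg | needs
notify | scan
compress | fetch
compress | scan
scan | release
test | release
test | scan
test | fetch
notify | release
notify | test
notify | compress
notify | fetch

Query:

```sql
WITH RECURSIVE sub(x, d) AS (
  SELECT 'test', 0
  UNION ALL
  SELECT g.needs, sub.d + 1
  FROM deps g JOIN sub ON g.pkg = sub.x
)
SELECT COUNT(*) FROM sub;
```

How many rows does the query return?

Base: (test, d=0).
Iteration 1: edges from {test} -> (fetch, d=1), (release, d=1), (scan, d=1).
Iteration 2: edges from {fetch,release,scan} -> (release, d=2).
Iteration 3: no outgoing edges from {release}; recursion stops.
Total rows emitted: 5.

5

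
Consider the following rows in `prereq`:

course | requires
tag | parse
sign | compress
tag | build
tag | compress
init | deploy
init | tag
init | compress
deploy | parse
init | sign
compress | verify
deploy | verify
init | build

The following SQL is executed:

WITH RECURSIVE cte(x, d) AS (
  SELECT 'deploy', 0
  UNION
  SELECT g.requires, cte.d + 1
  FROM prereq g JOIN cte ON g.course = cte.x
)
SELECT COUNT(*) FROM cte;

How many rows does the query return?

3

Base: (deploy, d=0).
Iteration 1: edges from {deploy} -> (parse, d=1), (verify, d=1).
Iteration 2: no outgoing edges from {parse,verify}; recursion stops.
Total rows emitted: 3.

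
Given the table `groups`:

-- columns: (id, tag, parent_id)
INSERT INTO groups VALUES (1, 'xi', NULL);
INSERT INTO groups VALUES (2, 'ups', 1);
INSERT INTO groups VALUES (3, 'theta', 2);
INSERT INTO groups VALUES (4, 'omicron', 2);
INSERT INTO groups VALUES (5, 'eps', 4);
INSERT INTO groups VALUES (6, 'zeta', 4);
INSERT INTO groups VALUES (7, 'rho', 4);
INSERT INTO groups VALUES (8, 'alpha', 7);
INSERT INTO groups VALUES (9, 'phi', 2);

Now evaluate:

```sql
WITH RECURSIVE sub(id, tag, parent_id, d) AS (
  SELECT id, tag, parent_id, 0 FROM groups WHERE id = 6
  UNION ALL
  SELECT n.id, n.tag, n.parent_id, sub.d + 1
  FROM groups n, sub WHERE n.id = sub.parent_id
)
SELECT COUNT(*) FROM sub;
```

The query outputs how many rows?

Base: id=6 (zeta), parent_id=4, d 0.
Iteration 1: join on id=4 -> omicron (id 4, parent_id=2, d 1).
Iteration 2: join on id=2 -> ups (id 2, parent_id=1, d 2).
Iteration 3: join on id=1 -> xi (id 1, parent_id=NULL, d 3).
Iteration 4: parent_id is NULL; no match; recursion stops.
Total rows emitted: 4.

4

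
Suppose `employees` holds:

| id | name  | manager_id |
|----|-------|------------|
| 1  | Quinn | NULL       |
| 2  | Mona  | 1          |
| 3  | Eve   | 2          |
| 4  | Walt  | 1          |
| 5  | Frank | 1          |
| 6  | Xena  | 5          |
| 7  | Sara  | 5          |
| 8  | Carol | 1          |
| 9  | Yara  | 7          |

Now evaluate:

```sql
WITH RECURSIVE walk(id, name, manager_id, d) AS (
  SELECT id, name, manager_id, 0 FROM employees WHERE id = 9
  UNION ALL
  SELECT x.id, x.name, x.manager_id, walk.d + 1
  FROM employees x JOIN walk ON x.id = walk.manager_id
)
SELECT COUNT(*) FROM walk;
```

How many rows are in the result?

4

Base: id=9 (Yara), manager_id=7, d 0.
Iteration 1: join on id=7 -> Sara (id 7, manager_id=5, d 1).
Iteration 2: join on id=5 -> Frank (id 5, manager_id=1, d 2).
Iteration 3: join on id=1 -> Quinn (id 1, manager_id=NULL, d 3).
Iteration 4: manager_id is NULL; no match; recursion stops.
Total rows emitted: 4.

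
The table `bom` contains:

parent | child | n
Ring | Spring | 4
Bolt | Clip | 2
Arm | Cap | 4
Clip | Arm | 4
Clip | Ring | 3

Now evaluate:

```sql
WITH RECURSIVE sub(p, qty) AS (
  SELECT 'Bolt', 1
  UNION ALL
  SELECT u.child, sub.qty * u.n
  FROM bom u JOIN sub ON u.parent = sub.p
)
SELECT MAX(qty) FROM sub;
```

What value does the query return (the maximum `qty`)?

Base: (Bolt, qty=1).
Iteration 1: components of {Bolt} -> Clip = 1*2 = 2.
Iteration 2: components of {Clip} -> Arm = 2*4 = 8, Ring = 2*3 = 6.
Iteration 3: components of {Arm,Ring} -> Cap = 8*4 = 32, Spring = 6*4 = 24.
Iteration 4: no further components; recursion stops.
qty values: 1, 2, 6, 8, 24, 32; the maximum is 32.

32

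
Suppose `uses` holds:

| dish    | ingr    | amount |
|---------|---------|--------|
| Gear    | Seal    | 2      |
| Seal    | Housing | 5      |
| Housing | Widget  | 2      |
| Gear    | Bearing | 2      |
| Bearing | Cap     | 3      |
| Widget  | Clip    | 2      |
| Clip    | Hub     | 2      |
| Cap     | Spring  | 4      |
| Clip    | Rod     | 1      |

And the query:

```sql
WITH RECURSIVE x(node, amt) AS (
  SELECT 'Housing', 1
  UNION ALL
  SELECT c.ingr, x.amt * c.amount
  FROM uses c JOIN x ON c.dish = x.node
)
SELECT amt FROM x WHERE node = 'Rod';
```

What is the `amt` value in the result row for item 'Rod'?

Base: (Housing, amt=1).
Iteration 1: components of {Housing} -> Widget = 1*2 = 2.
Iteration 2: components of {Widget} -> Clip = 2*2 = 4.
Iteration 3: components of {Clip} -> Hub = 4*2 = 8, Rod = 4*1 = 4.
Iteration 4: no further components; recursion stops.

4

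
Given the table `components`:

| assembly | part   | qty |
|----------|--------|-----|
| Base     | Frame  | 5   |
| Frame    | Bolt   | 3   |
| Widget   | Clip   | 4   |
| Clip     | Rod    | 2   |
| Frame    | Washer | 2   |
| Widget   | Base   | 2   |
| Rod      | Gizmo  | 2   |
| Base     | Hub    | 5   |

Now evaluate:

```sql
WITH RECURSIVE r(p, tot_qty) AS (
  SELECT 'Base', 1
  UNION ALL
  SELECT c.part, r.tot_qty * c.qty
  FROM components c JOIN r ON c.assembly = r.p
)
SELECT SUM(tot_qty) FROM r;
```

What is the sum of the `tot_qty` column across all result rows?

36

Base: (Base, tot_qty=1).
Iteration 1: components of {Base} -> Frame = 1*5 = 5, Hub = 1*5 = 5.
Iteration 2: components of {Frame,Hub} -> Bolt = 5*3 = 15, Washer = 5*2 = 10.
Iteration 3: no further components; recursion stops.
SUM(tot_qty) = 1 + 5 + 5 + 15 + 10 = 36.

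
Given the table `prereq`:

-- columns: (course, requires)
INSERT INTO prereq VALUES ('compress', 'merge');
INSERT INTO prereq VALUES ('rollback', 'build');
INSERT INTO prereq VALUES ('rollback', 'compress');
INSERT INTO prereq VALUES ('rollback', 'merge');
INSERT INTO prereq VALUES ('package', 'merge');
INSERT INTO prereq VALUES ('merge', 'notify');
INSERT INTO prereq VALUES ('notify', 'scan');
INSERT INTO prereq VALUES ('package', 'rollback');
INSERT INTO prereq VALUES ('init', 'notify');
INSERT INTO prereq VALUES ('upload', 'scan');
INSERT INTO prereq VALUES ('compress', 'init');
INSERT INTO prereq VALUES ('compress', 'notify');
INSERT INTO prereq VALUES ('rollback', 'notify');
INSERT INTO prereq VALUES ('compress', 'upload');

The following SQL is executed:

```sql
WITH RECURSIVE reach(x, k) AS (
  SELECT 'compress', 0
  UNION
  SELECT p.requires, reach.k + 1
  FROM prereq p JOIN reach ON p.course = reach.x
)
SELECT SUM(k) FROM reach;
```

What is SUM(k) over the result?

Base: (compress, k=0).
Iteration 1: edges from {compress} -> (init, k=1), (merge, k=1), (notify, k=1), (upload, k=1).
Iteration 2: edges from {init,merge,notify,upload} -> (notify, k=2), (scan, k=2). [UNION drops 2 duplicate row(s)]
Iteration 3: edges from {notify,scan} -> (scan, k=3).
Iteration 4: no outgoing edges from {scan}; recursion stops.
SUM(k) = 0 + 1 + 1 + 1 + 1 + 2 + 2 + 3 = 11.

11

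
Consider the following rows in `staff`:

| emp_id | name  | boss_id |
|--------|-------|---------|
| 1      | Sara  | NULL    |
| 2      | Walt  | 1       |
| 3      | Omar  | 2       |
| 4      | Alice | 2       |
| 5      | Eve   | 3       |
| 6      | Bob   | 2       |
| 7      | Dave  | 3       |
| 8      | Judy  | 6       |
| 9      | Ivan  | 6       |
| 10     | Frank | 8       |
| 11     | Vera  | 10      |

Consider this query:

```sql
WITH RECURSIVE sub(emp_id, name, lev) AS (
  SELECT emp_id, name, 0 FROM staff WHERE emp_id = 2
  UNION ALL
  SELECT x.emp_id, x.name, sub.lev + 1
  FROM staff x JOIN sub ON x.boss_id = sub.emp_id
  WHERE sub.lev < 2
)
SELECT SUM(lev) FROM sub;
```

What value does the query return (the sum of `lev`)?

11

Base: emp_id=2 (Walt) at lev 0.
Iteration 1: rows with boss_id in {2} -> Omar (id 3, lev 1), Alice (id 4, lev 1), Bob (id 6, lev 1).
Iteration 2: rows with boss_id in {3,4,6} -> Eve (id 5, lev 2), Dave (id 7, lev 2), Judy (id 8, lev 2), Ivan (id 9, lev 2).
Iteration 3: lev < 2 fails for all current rows; recursion stops.
SUM(lev) = 0 + 1 + 1 + 1 + 2 + 2 + 2 + 2 = 11.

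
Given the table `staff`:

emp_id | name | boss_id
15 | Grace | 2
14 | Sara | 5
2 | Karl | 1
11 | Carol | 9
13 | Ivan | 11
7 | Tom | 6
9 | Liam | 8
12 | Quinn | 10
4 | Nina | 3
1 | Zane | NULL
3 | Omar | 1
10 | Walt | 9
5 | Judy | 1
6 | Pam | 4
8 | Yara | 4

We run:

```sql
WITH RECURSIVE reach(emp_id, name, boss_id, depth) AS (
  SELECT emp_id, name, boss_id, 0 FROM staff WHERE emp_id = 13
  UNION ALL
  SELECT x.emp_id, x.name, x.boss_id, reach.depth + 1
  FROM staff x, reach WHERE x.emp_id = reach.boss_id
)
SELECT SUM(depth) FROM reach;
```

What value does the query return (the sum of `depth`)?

21

Base: emp_id=13 (Ivan), boss_id=11, depth 0.
Iteration 1: join on emp_id=11 -> Carol (id 11, boss_id=9, depth 1).
Iteration 2: join on emp_id=9 -> Liam (id 9, boss_id=8, depth 2).
Iteration 3: join on emp_id=8 -> Yara (id 8, boss_id=4, depth 3).
Iteration 4: join on emp_id=4 -> Nina (id 4, boss_id=3, depth 4).
Iteration 5: join on emp_id=3 -> Omar (id 3, boss_id=1, depth 5).
Iteration 6: join on emp_id=1 -> Zane (id 1, boss_id=NULL, depth 6).
Iteration 7: boss_id is NULL; no match; recursion stops.
SUM(depth) = 0 + 1 + 2 + 3 + 4 + 5 + 6 = 21.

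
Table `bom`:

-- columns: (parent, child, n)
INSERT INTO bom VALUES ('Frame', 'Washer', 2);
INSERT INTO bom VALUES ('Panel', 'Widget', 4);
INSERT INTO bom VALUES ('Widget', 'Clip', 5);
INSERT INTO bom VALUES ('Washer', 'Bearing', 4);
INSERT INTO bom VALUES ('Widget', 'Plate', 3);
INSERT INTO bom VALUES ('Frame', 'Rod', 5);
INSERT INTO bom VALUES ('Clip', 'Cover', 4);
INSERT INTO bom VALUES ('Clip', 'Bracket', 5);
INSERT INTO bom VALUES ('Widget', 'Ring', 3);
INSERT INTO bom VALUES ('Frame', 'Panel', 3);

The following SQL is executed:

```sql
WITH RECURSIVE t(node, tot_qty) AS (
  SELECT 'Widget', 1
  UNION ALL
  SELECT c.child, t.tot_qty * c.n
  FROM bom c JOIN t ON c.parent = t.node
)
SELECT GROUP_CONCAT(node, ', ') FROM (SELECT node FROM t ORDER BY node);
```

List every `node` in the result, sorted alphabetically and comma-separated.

Bracket, Clip, Cover, Plate, Ring, Widget

Base: (Widget, tot_qty=1).
Iteration 1: components of {Widget} -> Clip = 1*5 = 5, Plate = 1*3 = 3, Ring = 1*3 = 3.
Iteration 2: components of {Clip,Plate,Ring} -> Bracket = 5*5 = 25, Cover = 5*4 = 20.
Iteration 3: no further components; recursion stops.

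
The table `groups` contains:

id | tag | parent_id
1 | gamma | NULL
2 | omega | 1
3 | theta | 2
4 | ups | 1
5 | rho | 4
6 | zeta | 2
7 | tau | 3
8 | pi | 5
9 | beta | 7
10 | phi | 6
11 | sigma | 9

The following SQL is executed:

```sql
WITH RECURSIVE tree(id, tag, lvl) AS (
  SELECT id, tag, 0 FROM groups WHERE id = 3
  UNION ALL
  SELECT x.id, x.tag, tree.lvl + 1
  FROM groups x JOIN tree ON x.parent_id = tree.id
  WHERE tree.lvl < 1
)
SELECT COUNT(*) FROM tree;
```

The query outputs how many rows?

Base: id=3 (theta) at lvl 0.
Iteration 1: rows with parent_id in {3} -> tau (id 7, lvl 1).
Iteration 2: lvl < 1 fails for all current rows; recursion stops.
Total rows emitted: 2.

2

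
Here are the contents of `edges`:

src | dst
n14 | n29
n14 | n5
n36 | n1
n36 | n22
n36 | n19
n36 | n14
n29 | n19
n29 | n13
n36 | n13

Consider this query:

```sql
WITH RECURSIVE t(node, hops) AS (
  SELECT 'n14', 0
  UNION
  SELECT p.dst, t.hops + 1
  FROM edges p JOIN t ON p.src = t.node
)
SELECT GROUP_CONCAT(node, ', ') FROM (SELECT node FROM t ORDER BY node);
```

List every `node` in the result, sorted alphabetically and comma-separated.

Base: (n14, hops=0).
Iteration 1: edges from {n14} -> (n29, hops=1), (n5, hops=1).
Iteration 2: edges from {n29,n5} -> (n13, hops=2), (n19, hops=2).
Iteration 3: no outgoing edges from {n13,n19}; recursion stops.

n13, n14, n19, n29, n5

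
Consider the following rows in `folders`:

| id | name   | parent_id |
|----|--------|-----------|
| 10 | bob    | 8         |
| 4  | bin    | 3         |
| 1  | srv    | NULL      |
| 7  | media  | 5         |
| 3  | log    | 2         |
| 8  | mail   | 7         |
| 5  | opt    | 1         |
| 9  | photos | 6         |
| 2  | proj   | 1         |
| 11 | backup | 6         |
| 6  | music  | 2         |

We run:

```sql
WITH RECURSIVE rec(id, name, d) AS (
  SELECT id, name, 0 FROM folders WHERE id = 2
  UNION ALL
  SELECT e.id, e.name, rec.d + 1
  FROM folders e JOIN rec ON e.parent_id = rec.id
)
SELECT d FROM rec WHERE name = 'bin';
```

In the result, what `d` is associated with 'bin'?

2

Base: id=2 (proj) at d 0.
Iteration 1: rows with parent_id in {2} -> log (id 3, d 1), music (id 6, d 1).
Iteration 2: rows with parent_id in {3,6} -> bin (id 4, d 2), photos (id 9, d 2), backup (id 11, d 2).
Iteration 3: no rows with parent_id in {4,9,11}; recursion stops.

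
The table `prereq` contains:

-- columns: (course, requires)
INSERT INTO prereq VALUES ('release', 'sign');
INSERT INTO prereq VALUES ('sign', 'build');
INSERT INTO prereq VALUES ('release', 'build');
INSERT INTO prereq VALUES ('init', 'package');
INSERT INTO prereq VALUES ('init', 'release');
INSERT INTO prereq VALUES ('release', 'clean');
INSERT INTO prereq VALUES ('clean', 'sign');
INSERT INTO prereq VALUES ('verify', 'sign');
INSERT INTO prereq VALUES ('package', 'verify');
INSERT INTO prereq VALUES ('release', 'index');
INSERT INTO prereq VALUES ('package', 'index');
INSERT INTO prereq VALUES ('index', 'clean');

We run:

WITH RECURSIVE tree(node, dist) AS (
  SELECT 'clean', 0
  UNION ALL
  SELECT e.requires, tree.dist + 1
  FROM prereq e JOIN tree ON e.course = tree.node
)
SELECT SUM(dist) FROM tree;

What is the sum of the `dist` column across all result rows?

Base: (clean, dist=0).
Iteration 1: edges from {clean} -> (sign, dist=1).
Iteration 2: edges from {sign} -> (build, dist=2).
Iteration 3: no outgoing edges from {build}; recursion stops.
SUM(dist) = 0 + 1 + 2 = 3.

3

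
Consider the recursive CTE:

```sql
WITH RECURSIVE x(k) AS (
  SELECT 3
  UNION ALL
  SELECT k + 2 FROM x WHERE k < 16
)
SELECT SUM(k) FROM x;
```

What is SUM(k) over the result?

80

Base: k=3.
Iteration 1: 3 < 16 holds -> k = 3 + 2 = 5.
Iteration 2: 5 < 16 holds -> k = 5 + 2 = 7.
Iteration 3: 7 < 16 holds -> k = 7 + 2 = 9.
Iteration 4: 9 < 16 holds -> k = 9 + 2 = 11.
Iteration 5: 11 < 16 holds -> k = 11 + 2 = 13.
Iteration 6: 13 < 16 holds -> k = 13 + 2 = 15.
Iteration 7: 15 < 16 holds -> k = 15 + 2 = 17.
Iteration 8: 17 < 16 fails; recursion stops.
SUM(k) = 3 + 5 + 7 + 9 + 11 + 13 + 15 + 17 = 80.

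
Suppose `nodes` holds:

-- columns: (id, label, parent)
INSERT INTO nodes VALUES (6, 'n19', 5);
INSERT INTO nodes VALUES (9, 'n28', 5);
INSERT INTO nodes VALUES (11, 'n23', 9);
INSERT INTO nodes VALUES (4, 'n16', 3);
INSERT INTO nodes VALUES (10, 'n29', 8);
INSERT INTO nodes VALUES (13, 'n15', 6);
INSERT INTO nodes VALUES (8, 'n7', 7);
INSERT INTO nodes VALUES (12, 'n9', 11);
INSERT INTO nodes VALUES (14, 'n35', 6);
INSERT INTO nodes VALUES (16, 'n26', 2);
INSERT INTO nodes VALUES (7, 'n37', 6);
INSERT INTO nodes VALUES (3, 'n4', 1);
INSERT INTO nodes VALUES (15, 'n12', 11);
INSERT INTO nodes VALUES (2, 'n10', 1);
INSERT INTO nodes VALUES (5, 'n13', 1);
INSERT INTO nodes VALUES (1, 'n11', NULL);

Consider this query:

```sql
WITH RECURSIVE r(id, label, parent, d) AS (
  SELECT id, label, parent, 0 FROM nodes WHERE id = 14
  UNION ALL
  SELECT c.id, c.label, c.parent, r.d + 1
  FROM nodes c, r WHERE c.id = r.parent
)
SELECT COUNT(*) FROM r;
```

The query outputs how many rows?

4

Base: id=14 (n35), parent=6, d 0.
Iteration 1: join on id=6 -> n19 (id 6, parent=5, d 1).
Iteration 2: join on id=5 -> n13 (id 5, parent=1, d 2).
Iteration 3: join on id=1 -> n11 (id 1, parent=NULL, d 3).
Iteration 4: parent is NULL; no match; recursion stops.
Total rows emitted: 4.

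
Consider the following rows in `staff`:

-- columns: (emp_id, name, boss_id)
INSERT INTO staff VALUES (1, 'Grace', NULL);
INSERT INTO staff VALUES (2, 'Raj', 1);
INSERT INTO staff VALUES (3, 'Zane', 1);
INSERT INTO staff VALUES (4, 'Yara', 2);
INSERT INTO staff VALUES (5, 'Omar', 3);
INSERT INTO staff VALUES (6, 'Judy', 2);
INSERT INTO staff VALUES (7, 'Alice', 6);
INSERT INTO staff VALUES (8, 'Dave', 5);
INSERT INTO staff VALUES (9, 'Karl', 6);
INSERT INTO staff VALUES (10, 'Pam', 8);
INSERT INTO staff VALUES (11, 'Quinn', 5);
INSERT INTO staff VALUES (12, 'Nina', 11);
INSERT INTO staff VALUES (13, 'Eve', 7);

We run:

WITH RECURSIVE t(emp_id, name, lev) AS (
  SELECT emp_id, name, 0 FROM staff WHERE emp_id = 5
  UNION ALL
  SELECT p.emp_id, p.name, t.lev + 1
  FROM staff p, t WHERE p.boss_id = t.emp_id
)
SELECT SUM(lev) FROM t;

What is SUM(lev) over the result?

Base: emp_id=5 (Omar) at lev 0.
Iteration 1: rows with boss_id in {5} -> Dave (id 8, lev 1), Quinn (id 11, lev 1).
Iteration 2: rows with boss_id in {8,11} -> Pam (id 10, lev 2), Nina (id 12, lev 2).
Iteration 3: no rows with boss_id in {10,12}; recursion stops.
SUM(lev) = 0 + 1 + 1 + 2 + 2 = 6.

6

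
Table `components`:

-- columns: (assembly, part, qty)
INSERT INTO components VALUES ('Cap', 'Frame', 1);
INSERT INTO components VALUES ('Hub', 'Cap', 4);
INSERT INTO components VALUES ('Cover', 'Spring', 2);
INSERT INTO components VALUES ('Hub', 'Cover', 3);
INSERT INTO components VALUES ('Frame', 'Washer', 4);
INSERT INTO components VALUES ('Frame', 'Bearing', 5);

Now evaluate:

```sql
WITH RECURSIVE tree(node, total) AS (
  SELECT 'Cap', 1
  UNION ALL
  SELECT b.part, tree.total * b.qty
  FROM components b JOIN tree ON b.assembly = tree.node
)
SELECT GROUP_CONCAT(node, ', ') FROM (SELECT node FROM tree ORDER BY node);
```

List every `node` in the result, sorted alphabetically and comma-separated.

Bearing, Cap, Frame, Washer

Base: (Cap, total=1).
Iteration 1: components of {Cap} -> Frame = 1*1 = 1.
Iteration 2: components of {Frame} -> Bearing = 1*5 = 5, Washer = 1*4 = 4.
Iteration 3: no further components; recursion stops.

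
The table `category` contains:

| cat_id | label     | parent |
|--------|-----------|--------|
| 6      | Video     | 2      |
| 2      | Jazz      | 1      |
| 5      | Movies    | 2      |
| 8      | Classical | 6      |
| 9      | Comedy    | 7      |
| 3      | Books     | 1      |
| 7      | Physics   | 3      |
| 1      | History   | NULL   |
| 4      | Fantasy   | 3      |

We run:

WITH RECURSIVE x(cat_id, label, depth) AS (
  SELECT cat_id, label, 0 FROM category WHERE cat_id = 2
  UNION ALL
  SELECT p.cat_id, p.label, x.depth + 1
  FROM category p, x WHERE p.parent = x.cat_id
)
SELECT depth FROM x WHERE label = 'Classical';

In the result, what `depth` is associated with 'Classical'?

Base: cat_id=2 (Jazz) at depth 0.
Iteration 1: rows with parent in {2} -> Movies (id 5, depth 1), Video (id 6, depth 1).
Iteration 2: rows with parent in {5,6} -> Classical (id 8, depth 2).
Iteration 3: no rows with parent in {8}; recursion stops.

2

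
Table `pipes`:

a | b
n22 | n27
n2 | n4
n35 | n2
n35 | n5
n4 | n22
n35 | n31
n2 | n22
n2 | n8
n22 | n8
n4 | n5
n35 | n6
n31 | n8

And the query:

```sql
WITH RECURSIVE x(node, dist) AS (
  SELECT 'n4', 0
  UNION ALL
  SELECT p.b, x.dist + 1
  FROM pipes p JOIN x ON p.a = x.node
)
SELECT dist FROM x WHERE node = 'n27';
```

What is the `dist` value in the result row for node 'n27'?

2

Base: (n4, dist=0).
Iteration 1: edges from {n4} -> (n22, dist=1), (n5, dist=1).
Iteration 2: edges from {n22,n5} -> (n27, dist=2), (n8, dist=2).
Iteration 3: no outgoing edges from {n27,n8}; recursion stops.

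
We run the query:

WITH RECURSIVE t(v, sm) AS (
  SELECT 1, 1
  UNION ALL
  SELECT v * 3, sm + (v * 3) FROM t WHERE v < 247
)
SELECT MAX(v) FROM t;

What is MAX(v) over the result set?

Base: v=1, sm=1.
Iteration 1: 1 < 247 holds -> v = 1 * 3 = 3, sm = 1 + 3 = 4.
Iteration 2: 3 < 247 holds -> v = 3 * 3 = 9, sm = 4 + 9 = 13.
Iteration 3: 9 < 247 holds -> v = 9 * 3 = 27, sm = 13 + 27 = 40.
Iteration 4: 27 < 247 holds -> v = 27 * 3 = 81, sm = 40 + 81 = 121.
Iteration 5: 81 < 247 holds -> v = 81 * 3 = 243, sm = 121 + 243 = 364.
Iteration 6: 243 < 247 holds -> v = 243 * 3 = 729, sm = 364 + 729 = 1093.
Iteration 7: 729 < 247 fails; recursion stops.
v values: 1, 3, 9, 27, 81, 243, 729; the maximum is 729.

729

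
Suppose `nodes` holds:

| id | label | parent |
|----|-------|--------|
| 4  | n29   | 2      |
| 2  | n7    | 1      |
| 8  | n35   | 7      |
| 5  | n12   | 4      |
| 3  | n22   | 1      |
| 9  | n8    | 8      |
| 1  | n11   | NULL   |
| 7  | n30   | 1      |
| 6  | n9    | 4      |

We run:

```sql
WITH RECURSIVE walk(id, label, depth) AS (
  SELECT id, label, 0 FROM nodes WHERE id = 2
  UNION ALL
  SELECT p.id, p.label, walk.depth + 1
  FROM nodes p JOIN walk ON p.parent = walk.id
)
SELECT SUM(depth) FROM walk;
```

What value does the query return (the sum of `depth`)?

5

Base: id=2 (n7) at depth 0.
Iteration 1: rows with parent in {2} -> n29 (id 4, depth 1).
Iteration 2: rows with parent in {4} -> n12 (id 5, depth 2), n9 (id 6, depth 2).
Iteration 3: no rows with parent in {5,6}; recursion stops.
SUM(depth) = 0 + 1 + 2 + 2 = 5.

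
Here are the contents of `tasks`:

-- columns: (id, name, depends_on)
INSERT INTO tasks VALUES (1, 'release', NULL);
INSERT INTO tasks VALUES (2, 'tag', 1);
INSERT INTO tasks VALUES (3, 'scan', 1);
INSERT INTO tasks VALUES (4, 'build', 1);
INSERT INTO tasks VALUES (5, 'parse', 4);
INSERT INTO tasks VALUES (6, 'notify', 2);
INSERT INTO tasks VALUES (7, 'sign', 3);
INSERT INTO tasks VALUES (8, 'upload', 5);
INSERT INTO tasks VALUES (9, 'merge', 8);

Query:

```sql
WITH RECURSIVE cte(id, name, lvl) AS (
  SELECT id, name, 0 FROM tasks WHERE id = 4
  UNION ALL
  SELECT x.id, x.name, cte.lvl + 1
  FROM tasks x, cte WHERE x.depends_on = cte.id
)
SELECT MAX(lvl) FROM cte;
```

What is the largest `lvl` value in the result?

Base: id=4 (build) at lvl 0.
Iteration 1: rows with depends_on in {4} -> parse (id 5, lvl 1).
Iteration 2: rows with depends_on in {5} -> upload (id 8, lvl 2).
Iteration 3: rows with depends_on in {8} -> merge (id 9, lvl 3).
Iteration 4: no rows with depends_on in {9}; recursion stops.
lvl values: 0, 1, 2, 3; the maximum is 3.

3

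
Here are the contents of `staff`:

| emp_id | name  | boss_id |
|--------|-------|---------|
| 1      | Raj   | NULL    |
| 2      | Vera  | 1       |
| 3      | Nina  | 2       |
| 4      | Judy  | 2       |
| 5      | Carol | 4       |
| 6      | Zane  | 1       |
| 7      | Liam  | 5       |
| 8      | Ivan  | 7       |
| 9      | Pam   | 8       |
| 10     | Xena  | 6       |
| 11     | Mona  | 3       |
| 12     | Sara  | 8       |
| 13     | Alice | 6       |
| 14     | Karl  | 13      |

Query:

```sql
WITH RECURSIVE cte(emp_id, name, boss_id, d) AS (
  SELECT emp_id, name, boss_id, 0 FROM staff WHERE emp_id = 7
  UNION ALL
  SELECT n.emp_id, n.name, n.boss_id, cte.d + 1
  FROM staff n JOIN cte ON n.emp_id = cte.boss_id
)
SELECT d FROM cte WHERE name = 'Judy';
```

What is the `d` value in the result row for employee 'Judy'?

2

Base: emp_id=7 (Liam), boss_id=5, d 0.
Iteration 1: join on emp_id=5 -> Carol (id 5, boss_id=4, d 1).
Iteration 2: join on emp_id=4 -> Judy (id 4, boss_id=2, d 2).
Iteration 3: join on emp_id=2 -> Vera (id 2, boss_id=1, d 3).
Iteration 4: join on emp_id=1 -> Raj (id 1, boss_id=NULL, d 4).
Iteration 5: boss_id is NULL; no match; recursion stops.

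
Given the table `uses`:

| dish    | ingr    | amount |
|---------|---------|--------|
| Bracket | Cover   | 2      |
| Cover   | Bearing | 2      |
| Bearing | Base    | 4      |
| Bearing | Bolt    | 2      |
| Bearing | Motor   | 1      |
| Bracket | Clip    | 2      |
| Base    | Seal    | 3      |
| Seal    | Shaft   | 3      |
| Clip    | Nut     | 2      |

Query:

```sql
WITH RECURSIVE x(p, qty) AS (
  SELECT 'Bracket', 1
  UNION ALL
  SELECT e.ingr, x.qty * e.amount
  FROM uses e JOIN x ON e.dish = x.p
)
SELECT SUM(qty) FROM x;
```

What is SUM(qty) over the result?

Base: (Bracket, qty=1).
Iteration 1: components of {Bracket} -> Clip = 1*2 = 2, Cover = 1*2 = 2.
Iteration 2: components of {Clip,Cover} -> Bearing = 2*2 = 4, Nut = 2*2 = 4.
Iteration 3: components of {Bearing,Nut} -> Base = 4*4 = 16, Bolt = 4*2 = 8, Motor = 4*1 = 4.
Iteration 4: components of {Base,Bolt,Motor} -> Seal = 16*3 = 48.
Iteration 5: components of {Seal} -> Shaft = 48*3 = 144.
Iteration 6: no further components; recursion stops.
SUM(qty) = 1 + 2 + 2 + 4 + 4 + 16 + 8 + 4 + 48 + 144 = 233.

233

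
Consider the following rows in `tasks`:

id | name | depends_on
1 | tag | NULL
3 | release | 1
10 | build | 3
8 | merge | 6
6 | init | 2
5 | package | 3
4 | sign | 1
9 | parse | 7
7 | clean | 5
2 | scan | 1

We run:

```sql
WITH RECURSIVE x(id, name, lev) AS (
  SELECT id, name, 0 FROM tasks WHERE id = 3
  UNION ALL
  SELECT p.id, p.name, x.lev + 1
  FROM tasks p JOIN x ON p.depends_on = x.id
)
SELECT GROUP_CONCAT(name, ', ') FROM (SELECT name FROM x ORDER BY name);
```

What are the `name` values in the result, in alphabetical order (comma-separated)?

build, clean, package, parse, release

Base: id=3 (release) at lev 0.
Iteration 1: rows with depends_on in {3} -> package (id 5, lev 1), build (id 10, lev 1).
Iteration 2: rows with depends_on in {5,10} -> clean (id 7, lev 2).
Iteration 3: rows with depends_on in {7} -> parse (id 9, lev 3).
Iteration 4: no rows with depends_on in {9}; recursion stops.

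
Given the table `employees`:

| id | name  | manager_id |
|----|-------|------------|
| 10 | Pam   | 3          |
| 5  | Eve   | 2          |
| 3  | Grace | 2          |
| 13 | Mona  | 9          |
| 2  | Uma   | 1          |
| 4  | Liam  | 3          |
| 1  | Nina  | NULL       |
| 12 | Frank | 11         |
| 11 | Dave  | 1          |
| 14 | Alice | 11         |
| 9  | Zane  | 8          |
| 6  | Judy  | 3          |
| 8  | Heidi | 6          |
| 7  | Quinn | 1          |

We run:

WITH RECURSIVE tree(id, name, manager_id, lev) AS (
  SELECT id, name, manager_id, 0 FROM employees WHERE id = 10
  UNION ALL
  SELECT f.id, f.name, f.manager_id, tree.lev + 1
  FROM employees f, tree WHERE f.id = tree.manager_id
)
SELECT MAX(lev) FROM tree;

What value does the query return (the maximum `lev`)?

3

Base: id=10 (Pam), manager_id=3, lev 0.
Iteration 1: join on id=3 -> Grace (id 3, manager_id=2, lev 1).
Iteration 2: join on id=2 -> Uma (id 2, manager_id=1, lev 2).
Iteration 3: join on id=1 -> Nina (id 1, manager_id=NULL, lev 3).
Iteration 4: manager_id is NULL; no match; recursion stops.
lev values: 0, 1, 2, 3; the maximum is 3.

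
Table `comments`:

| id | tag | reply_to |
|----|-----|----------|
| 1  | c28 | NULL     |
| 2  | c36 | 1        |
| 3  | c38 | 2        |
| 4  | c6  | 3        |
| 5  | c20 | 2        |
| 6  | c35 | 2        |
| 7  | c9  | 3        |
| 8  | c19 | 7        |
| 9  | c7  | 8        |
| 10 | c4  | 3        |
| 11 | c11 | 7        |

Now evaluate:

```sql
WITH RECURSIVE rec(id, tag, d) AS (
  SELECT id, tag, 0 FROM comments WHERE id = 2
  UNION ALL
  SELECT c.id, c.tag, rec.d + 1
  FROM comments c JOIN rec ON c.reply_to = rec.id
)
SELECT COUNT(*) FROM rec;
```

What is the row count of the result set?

10

Base: id=2 (c36) at d 0.
Iteration 1: rows with reply_to in {2} -> c38 (id 3, d 1), c20 (id 5, d 1), c35 (id 6, d 1).
Iteration 2: rows with reply_to in {3,5,6} -> c6 (id 4, d 2), c9 (id 7, d 2), c4 (id 10, d 2).
Iteration 3: rows with reply_to in {4,7,10} -> c19 (id 8, d 3), c11 (id 11, d 3).
Iteration 4: rows with reply_to in {8,11} -> c7 (id 9, d 4).
Iteration 5: no rows with reply_to in {9}; recursion stops.
Total rows emitted: 10.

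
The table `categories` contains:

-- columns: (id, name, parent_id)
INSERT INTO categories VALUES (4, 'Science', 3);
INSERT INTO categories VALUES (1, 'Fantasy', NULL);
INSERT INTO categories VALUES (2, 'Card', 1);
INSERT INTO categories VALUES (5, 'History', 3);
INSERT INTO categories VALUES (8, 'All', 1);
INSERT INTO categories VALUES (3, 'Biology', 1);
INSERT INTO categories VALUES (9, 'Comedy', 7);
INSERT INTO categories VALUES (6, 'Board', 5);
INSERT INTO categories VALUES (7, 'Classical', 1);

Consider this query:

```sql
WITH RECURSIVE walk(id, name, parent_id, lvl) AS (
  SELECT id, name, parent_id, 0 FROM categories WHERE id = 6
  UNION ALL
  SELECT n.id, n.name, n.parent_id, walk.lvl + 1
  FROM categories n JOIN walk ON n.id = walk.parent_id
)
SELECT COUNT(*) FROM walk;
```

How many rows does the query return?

4

Base: id=6 (Board), parent_id=5, lvl 0.
Iteration 1: join on id=5 -> History (id 5, parent_id=3, lvl 1).
Iteration 2: join on id=3 -> Biology (id 3, parent_id=1, lvl 2).
Iteration 3: join on id=1 -> Fantasy (id 1, parent_id=NULL, lvl 3).
Iteration 4: parent_id is NULL; no match; recursion stops.
Total rows emitted: 4.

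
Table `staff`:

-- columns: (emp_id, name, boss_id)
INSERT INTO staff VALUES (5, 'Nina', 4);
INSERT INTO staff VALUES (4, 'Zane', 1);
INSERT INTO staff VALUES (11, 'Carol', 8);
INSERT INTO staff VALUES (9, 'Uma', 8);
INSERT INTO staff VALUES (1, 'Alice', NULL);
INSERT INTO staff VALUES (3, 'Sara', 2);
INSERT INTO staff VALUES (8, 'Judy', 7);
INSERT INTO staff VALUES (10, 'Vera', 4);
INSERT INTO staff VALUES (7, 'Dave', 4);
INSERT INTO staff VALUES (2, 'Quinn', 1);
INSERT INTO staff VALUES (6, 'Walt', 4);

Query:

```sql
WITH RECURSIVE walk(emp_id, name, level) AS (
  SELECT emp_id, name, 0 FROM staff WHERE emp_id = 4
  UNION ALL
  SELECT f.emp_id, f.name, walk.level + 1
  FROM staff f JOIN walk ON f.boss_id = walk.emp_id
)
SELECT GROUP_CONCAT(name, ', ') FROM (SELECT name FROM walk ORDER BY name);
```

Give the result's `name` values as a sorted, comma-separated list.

Carol, Dave, Judy, Nina, Uma, Vera, Walt, Zane

Base: emp_id=4 (Zane) at level 0.
Iteration 1: rows with boss_id in {4} -> Nina (id 5, level 1), Walt (id 6, level 1), Dave (id 7, level 1), Vera (id 10, level 1).
Iteration 2: rows with boss_id in {5,6,7,10} -> Judy (id 8, level 2).
Iteration 3: rows with boss_id in {8} -> Uma (id 9, level 3), Carol (id 11, level 3).
Iteration 4: no rows with boss_id in {9,11}; recursion stops.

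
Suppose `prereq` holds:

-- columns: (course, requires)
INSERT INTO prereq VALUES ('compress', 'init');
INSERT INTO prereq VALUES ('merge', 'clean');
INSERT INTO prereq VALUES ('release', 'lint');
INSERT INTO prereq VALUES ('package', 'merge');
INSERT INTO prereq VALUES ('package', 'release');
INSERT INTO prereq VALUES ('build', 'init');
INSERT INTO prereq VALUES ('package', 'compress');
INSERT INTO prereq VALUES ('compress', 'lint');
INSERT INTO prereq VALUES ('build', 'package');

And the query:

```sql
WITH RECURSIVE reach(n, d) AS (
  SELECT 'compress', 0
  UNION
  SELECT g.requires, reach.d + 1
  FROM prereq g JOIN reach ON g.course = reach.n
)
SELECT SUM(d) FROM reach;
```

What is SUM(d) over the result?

Base: (compress, d=0).
Iteration 1: edges from {compress} -> (init, d=1), (lint, d=1).
Iteration 2: no outgoing edges from {init,lint}; recursion stops.
SUM(d) = 0 + 1 + 1 = 2.

2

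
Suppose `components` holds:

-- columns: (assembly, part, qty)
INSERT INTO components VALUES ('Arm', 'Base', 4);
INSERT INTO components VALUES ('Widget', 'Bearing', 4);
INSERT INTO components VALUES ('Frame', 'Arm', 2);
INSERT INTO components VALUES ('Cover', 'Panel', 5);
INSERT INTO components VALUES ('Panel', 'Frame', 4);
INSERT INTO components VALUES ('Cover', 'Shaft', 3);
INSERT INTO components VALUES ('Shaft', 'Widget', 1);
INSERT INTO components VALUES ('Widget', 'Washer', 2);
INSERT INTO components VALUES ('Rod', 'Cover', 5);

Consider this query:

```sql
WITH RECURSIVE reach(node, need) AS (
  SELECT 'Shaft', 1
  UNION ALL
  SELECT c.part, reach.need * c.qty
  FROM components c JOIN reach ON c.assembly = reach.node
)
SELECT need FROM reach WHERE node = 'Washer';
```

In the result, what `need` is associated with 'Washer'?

Base: (Shaft, need=1).
Iteration 1: components of {Shaft} -> Widget = 1*1 = 1.
Iteration 2: components of {Widget} -> Bearing = 1*4 = 4, Washer = 1*2 = 2.
Iteration 3: no further components; recursion stops.

2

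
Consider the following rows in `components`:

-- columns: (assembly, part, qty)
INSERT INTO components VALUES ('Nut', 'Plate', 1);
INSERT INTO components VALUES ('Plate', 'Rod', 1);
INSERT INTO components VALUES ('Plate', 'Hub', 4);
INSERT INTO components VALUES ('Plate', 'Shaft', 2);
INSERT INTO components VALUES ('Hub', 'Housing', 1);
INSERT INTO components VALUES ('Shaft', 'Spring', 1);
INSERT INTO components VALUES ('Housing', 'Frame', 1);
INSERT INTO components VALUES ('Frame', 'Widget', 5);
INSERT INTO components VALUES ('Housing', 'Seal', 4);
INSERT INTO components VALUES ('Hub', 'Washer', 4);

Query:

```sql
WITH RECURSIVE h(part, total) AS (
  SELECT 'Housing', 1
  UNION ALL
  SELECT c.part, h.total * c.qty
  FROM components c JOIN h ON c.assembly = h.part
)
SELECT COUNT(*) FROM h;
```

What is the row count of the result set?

4

Base: (Housing, total=1).
Iteration 1: components of {Housing} -> Frame = 1*1 = 1, Seal = 1*4 = 4.
Iteration 2: components of {Frame,Seal} -> Widget = 1*5 = 5.
Iteration 3: no further components; recursion stops.
Total rows emitted: 4.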